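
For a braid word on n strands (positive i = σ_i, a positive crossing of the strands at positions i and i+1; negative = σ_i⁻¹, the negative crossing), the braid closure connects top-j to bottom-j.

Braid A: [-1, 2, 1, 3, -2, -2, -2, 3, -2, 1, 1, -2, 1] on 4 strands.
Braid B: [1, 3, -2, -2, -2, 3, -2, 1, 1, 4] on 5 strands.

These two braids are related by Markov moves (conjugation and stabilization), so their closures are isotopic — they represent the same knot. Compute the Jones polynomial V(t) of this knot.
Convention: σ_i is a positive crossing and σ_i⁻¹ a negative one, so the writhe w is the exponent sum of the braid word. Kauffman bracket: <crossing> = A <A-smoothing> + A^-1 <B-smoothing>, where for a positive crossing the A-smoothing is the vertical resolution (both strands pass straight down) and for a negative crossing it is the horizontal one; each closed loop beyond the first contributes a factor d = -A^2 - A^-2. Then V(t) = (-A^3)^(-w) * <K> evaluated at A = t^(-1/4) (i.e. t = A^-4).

-t^5 + 2*t^4 - 3*t^3 + 5*t^2 - 5*t + 6 - 5*t^-1 + 3*t^-2 - 2*t^-3 + t^-4

Derivation:
Markov-equivalent braids have isotopic closures, hence identical knot invariants. Strip the Markov moves from each word to reach a common short braid β, then compute V(t) once on β.
Braid A: s1^-1 s2 s1 s3 s2^-1 s2^-1 s2^-1 s3 s2^-1 s1 s1 s2^-1 s1 on 4 strands reduces by inverse Markov moves (closure unchanged at each step):
  Deconjugate: the word is γ·β·γ⁻¹ with γ = s1^-1 (prefix) and γ⁻¹ = s1 (suffix); strip both.
  Deconjugate: the word is γ·β·γ⁻¹ with γ = s2 (prefix) and γ⁻¹ = s2^-1 (suffix); strip both.
Reduced to β = s1 s3 s2^-1 s2^-1 s2^-1 s3 s2^-1 s1 s1 on 4 strands, 9 crossings.
Braid B: s1 s3 s2^-1 s2^-1 s2^-1 s3 s2^-1 s1 s1 s4 on 5 strands reduces by inverse Markov moves (closure unchanged at each step):
  Destabilize: the word has the form β·s4 where s4 occurs only as the final letter (β ∈ B_4); drop it and the last strand → 4 strands.
Reduced to β = s1 s3 s2^-1 s2^-1 s2^-1 s3 s2^-1 s1 s1 on 4 strands, 9 crossings.
Both give the same β = s1 s3 s2^-1 s2^-1 s2^-1 s3 s2^-1 s1 s1 on 4 strands, so one state sum suffices:
Braid: s1 s3 s2^-1 s2^-1 s2^-1 s3 s2^-1 s1 s1 on 4 strands, 9 crossings.
Writhe w = (#positive) - (#negative) = 5 - 4 = 1.
Enumerate smoothing states for the bracket polynomial. There are 2^9 = 512 states.
For each crossing: s=0 is the vertical smoothing, s=1 horizontal. Crossing k contributes A^(sign_k * (1 - 2*s_k)); loop factor d = -A^2 - A^-2.
Tabulate the states by total A-exponent and number of loops L (A-exp: L × count):
  A^9: L=6 ×1
  A^7: L=5 ×9
  A^5: L=4 ×33, L=6 ×3
  A^3: L=3 ×64, L=5 ×19, L=7 ×1
  A^1: L=2 ×68, L=4 ×52, L=6 ×6
  A^-1: L=1 ×33, L=3 ×75, L=5 ×18
  A^-3: L=2 ×51, L=4 ×32, L=6 ×1
  A^-5: L=3 ×32, L=5 ×4
  A^-7: L=4 ×9
  A^-9: L=5 ×1
Each group contributes A^e * Σ count * d^(L-1):
Powers of d = -A^2 - A^-2: d^2 = A^4 + 2 + A^-4; d^3 = -A^6 - 3*A^2 - 3*A^-2 - A^-6; d^4 = A^8 + 4*A^4 + 6 + 4*A^-4 + A^-8; d^5 = -A^10 - 5*A^6 - 10*A^2 - 10*A^-2 - 5*A^-6 - A^-10; d^6 = A^12 + 6*A^8 + 15*A^4 + 20 + 15*A^-4 + 6*A^-8 + A^-12.
  A^9 * (d^5) = -A^19 - 5*A^15 - 10*A^11 - 10*A^7 - 5*A^3 - A^-1
  A^7 * (9*d^4) = 9*A^15 + 36*A^11 + 54*A^7 + 36*A^3 + 9*A^-1
  A^5 * (33*d^3 + 3*d^5) = -3*A^15 - 48*A^11 - 129*A^7 - 129*A^3 - 48*A^-1 - 3*A^-5
  A^3 * (64*d^2 + 19*d^4 + d^6) = A^15 + 25*A^11 + 155*A^7 + 262*A^3 + 155*A^-1 + 25*A^-5 + A^-9
  A^1 * (68*d + 52*d^3 + 6*d^5) = -6*A^11 - 82*A^7 - 284*A^3 - 284*A^-1 - 82*A^-5 - 6*A^-9
  A^-1 * (33 + 75*d^2 + 18*d^4) = 18*A^7 + 147*A^3 + 291*A^-1 + 147*A^-5 + 18*A^-9
  A^-3 * (51*d + 32*d^3 + d^5) = -A^7 - 37*A^3 - 157*A^-1 - 157*A^-5 - 37*A^-9 - A^-13
  A^-5 * (32*d^2 + 4*d^4) = 4*A^3 + 48*A^-1 + 88*A^-5 + 48*A^-9 + 4*A^-13
  A^-7 * (9*d^3) = -9*A^-1 - 27*A^-5 - 27*A^-9 - 9*A^-13
  A^-9 * (d^4) = A^-1 + 4*A^-5 + 6*A^-9 + 4*A^-13 + A^-17
Summing the groups: <K> = -A^19 + 2*A^15 - 3*A^11 + 5*A^7 - 6*A^3 + 5*A^-1 - 5*A^-5 + 3*A^-9 - 2*A^-13 + A^-17
Normalise by the writhe: (-A^3)^(-w) = (-A^3)^(-1) = -A^-3, so f(A) = -A^-3 * <K> = A^16 - 2*A^12 + 3*A^8 - 5*A^4 + 6 - 5*A^-4 + 5*A^-8 - 3*A^-12 + 2*A^-16 - A^-20.
Substitute A = t^(-1/4), i.e. A^e → t^(-e/4): V(t) = -t^5 + 2*t^4 - 3*t^3 + 5*t^2 - 5*t + 6 - 5*t^-1 + 3*t^-2 - 2*t^-3 + t^-4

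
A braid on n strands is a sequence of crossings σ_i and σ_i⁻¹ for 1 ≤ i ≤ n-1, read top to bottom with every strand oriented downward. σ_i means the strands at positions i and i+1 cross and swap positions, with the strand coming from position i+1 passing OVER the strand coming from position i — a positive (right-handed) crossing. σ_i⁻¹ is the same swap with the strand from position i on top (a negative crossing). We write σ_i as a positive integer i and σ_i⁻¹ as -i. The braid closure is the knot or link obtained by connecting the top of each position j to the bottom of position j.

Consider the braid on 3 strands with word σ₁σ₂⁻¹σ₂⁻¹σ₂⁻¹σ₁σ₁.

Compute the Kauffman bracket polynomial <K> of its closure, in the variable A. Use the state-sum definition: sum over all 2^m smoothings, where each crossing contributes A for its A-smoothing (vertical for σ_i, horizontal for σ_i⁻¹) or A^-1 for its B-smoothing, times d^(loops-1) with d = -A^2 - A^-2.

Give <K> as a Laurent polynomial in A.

Braid: s1 s2^-1 s2^-1 s2^-1 s1 s1 on 3 strands, 6 crossings.
Writhe w = (#positive) - (#negative) = 3 - 3 = 0.
Enumerate smoothing states for the bracket polynomial. There are 2^6 = 64 states.
Each crossing splits two ways (0=vertical, 1=horizontal). The state's weight is A^(#A-smoothings - #B-smoothings) * d^(loops - 1).
Tabulate the states by total A-exponent and number of loops L (A-exp: L × count):
  A^6: L=4 ×1
  A^4: L=3 ×6
  A^2: L=2 ×12, L=4 ×3
  A^0: L=1 ×9, L=3 ×10, L=5 ×1
  A^-2: L=2 ×12, L=4 ×3
  A^-4: L=3 ×6
  A^-6: L=4 ×1
Each group contributes A^e * Σ count * d^(L-1):
Powers of d = -A^2 - A^-2: d^2 = A^4 + 2 + A^-4; d^3 = -A^6 - 3*A^2 - 3*A^-2 - A^-6; d^4 = A^8 + 4*A^4 + 6 + 4*A^-4 + A^-8.
  A^6 * (d^3) = -A^12 - 3*A^8 - 3*A^4 - 1
  A^4 * (6*d^2) = 6*A^8 + 12*A^4 + 6
  A^2 * (12*d + 3*d^3) = -3*A^8 - 21*A^4 - 21 - 3*A^-4
  A^0 * (9 + 10*d^2 + d^4) = A^8 + 14*A^4 + 35 + 14*A^-4 + A^-8
  A^-2 * (12*d + 3*d^3) = -3*A^4 - 21 - 21*A^-4 - 3*A^-8
  A^-4 * (6*d^2) = 6 + 12*A^-4 + 6*A^-8
  A^-6 * (d^3) = -1 - 3*A^-4 - 3*A^-8 - A^-12
Summing the groups: <K> = -A^12 + A^8 - A^4 + 3 - A^-4 + A^-8 - A^-12

Answer: -A^12 + A^8 - A^4 + 3 - A^-4 + A^-8 - A^-12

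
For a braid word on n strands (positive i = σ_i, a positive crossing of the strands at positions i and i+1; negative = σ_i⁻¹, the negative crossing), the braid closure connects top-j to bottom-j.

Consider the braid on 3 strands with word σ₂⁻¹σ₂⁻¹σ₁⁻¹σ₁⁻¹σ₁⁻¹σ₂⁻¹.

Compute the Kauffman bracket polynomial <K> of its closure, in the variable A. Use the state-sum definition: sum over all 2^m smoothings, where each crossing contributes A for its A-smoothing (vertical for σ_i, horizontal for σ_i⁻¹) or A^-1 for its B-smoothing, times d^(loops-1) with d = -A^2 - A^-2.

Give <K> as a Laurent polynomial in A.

A^14 - 2*A^10 + A^6 - 2*A^2 + 2*A^-2 + A^-10

Derivation:
Braid: s2^-1 s2^-1 s1^-1 s1^-1 s1^-1 s2^-1 on 3 strands, 6 crossings.
Writhe w = (#positive) - (#negative) = 0 - 6 = -6.
Enumerate smoothing states for the bracket polynomial. There are 2^6 = 64 states.
For each crossing: s=0 is the vertical smoothing, s=1 horizontal. Crossing k contributes A^(sign_k * (1 - 2*s_k)); loop factor d = -A^2 - A^-2.
Tabulate the states by total A-exponent and number of loops L (A-exp: L × count):
  A^6: L=5 ×1
  A^4: L=4 ×6
  A^2: L=3 ×15
  A^0: L=2 ×18, L=4 ×2
  A^-2: L=1 ×9, L=3 ×6
  A^-4: L=2 ×6
  A^-6: L=3 ×1
Each group contributes A^e * Σ count * d^(L-1):
Powers of d = -A^2 - A^-2: d^2 = A^4 + 2 + A^-4; d^3 = -A^6 - 3*A^2 - 3*A^-2 - A^-6; d^4 = A^8 + 4*A^4 + 6 + 4*A^-4 + A^-8.
  A^6 * (d^4) = A^14 + 4*A^10 + 6*A^6 + 4*A^2 + A^-2
  A^4 * (6*d^3) = -6*A^10 - 18*A^6 - 18*A^2 - 6*A^-2
  A^2 * (15*d^2) = 15*A^6 + 30*A^2 + 15*A^-2
  A^0 * (18*d + 2*d^3) = -2*A^6 - 24*A^2 - 24*A^-2 - 2*A^-6
  A^-2 * (9 + 6*d^2) = 6*A^2 + 21*A^-2 + 6*A^-6
  A^-4 * (6*d) = -6*A^-2 - 6*A^-6
  A^-6 * (d^2) = A^-2 + 2*A^-6 + A^-10
Summing the groups: <K> = A^14 - 2*A^10 + A^6 - 2*A^2 + 2*A^-2 + A^-10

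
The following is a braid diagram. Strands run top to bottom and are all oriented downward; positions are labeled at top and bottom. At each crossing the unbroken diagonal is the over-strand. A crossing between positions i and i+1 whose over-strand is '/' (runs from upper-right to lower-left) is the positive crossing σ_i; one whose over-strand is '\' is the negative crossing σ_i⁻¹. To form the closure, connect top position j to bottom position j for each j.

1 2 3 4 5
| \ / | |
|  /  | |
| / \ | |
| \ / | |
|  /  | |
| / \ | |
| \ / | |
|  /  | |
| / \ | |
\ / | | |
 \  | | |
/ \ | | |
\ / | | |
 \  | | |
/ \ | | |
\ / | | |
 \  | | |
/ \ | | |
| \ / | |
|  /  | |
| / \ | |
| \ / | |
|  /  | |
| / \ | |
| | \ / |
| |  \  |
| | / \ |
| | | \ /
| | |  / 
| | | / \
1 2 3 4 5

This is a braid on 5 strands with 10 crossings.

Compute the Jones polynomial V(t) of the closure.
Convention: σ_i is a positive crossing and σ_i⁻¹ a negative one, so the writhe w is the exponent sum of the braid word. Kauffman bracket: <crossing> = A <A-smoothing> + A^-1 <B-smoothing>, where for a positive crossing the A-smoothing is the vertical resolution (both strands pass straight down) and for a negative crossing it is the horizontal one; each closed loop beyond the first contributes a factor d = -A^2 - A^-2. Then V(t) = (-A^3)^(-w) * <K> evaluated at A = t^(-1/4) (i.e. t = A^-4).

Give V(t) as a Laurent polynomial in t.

Reading the diagram top to bottom ('/'-over between positions i,i+1 = s_i, '\'-over = s_i^-1): braid word = s2 s2 s2 s1^-1 s1^-1 s1^-1 s2 s2 s3^-1 s4.
The presented braid s2 s2 s2 s1^-1 s1^-1 s1^-1 s2 s2 s3^-1 s4 on 5 strands reduces by inverse Markov moves (closure unchanged at each step):
  Destabilize: the word has the form β·s4 where s4 occurs only as the final letter (β ∈ B_4); drop it and the last strand → 4 strands.
  Destabilize: the word has the form β·s3^-1 where s3^-1 occurs only as the final letter (β ∈ B_3); drop it and the last strand → 3 strands.
Reduced to β = s2 s2 s2 s1^-1 s1^-1 s1^-1 s2 s2 on 3 strands, 8 crossings.
Compute on β:
Braid: s2 s2 s2 s1^-1 s1^-1 s1^-1 s2 s2 on 3 strands, 8 crossings.
Writhe w = (#positive) - (#negative) = 5 - 3 = 2.
Computing the Kauffman bracket via state sum. There are 2^8 = 256 states.
For each crossing: s=0 is the vertical smoothing, s=1 horizontal. Crossing k contributes A^(sign_k * (1 - 2*s_k)); loop factor d = -A^2 - A^-2.
Tabulate the states by total A-exponent and number of loops L (A-exp: L × count):
  A^8: L=4 ×1
  A^6: L=3 ×8
  A^4: L=2 ×18, L=4 ×10
  A^2: L=1 ×15, L=3 ×31, L=5 ×10
  A^0: L=2 ×35, L=4 ×30, L=6 ×5
  A^-2: L=3 ×40, L=5 ×15, L=7 ×1
  A^-4: L=4 ×25, L=6 ×3
  A^-6: L=5 ×8
  A^-8: L=6 ×1
Each group contributes A^e * Σ count * d^(L-1):
Powers of d = -A^2 - A^-2: d^2 = A^4 + 2 + A^-4; d^3 = -A^6 - 3*A^2 - 3*A^-2 - A^-6; d^4 = A^8 + 4*A^4 + 6 + 4*A^-4 + A^-8; d^5 = -A^10 - 5*A^6 - 10*A^2 - 10*A^-2 - 5*A^-6 - A^-10; d^6 = A^12 + 6*A^8 + 15*A^4 + 20 + 15*A^-4 + 6*A^-8 + A^-12.
  A^8 * (d^3) = -A^14 - 3*A^10 - 3*A^6 - A^2
  A^6 * (8*d^2) = 8*A^10 + 16*A^6 + 8*A^2
  A^4 * (18*d + 10*d^3) = -10*A^10 - 48*A^6 - 48*A^2 - 10*A^-2
  A^2 * (15 + 31*d^2 + 10*d^4) = 10*A^10 + 71*A^6 + 137*A^2 + 71*A^-2 + 10*A^-6
  A^0 * (35*d + 30*d^3 + 5*d^5) = -5*A^10 - 55*A^6 - 175*A^2 - 175*A^-2 - 55*A^-6 - 5*A^-10
  A^-2 * (40*d^2 + 15*d^4 + d^6) = A^10 + 21*A^6 + 115*A^2 + 190*A^-2 + 115*A^-6 + 21*A^-10 + A^-14
  A^-4 * (25*d^3 + 3*d^5) = -3*A^6 - 40*A^2 - 105*A^-2 - 105*A^-6 - 40*A^-10 - 3*A^-14
  A^-6 * (8*d^4) = 8*A^2 + 32*A^-2 + 48*A^-6 + 32*A^-10 + 8*A^-14
  A^-8 * (d^5) = -A^2 - 5*A^-2 - 10*A^-6 - 10*A^-10 - 5*A^-14 - A^-18
Summing the groups: <K> = -A^14 + A^10 - A^6 + 3*A^2 - 2*A^-2 + 3*A^-6 - 2*A^-10 + A^-14 - A^-18
Normalise by the writhe: (-A^3)^(-w) = (-A^3)^(-2) = A^-6, so f(A) = A^-6 * <K> = -A^8 + A^4 - 1 + 3*A^-4 - 2*A^-8 + 3*A^-12 - 2*A^-16 + A^-20 - A^-24.
Substitute A = t^(-1/4), i.e. A^e → t^(-e/4): V(t) = -t^6 + t^5 - 2*t^4 + 3*t^3 - 2*t^2 + 3*t - 1 + t^-1 - t^-2

Answer: -t^6 + t^5 - 2*t^4 + 3*t^3 - 2*t^2 + 3*t - 1 + t^-1 - t^-2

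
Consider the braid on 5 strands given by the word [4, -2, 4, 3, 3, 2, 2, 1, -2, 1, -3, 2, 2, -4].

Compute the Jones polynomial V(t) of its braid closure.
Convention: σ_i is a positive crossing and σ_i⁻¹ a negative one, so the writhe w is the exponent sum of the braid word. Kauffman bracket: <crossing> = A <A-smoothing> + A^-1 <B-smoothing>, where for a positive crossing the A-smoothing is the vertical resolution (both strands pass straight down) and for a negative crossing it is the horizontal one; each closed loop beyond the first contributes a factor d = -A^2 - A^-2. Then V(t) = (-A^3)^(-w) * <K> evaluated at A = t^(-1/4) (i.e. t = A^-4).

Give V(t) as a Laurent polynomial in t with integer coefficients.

The presented braid s4 s2^-1 s4 s3 s3 s2 s2 s1 s2^-1 s1 s3^-1 s2 s2 s4^-1 on 5 strands reduces by inverse Markov moves (closure unchanged at each step):
  Deconjugate: the word is γ·β·γ⁻¹ with γ = s4 s2^-1 (prefix) and γ⁻¹ = s2 s4^-1 (suffix); strip both.
Reduced to β = s4 s3 s3 s2 s2 s1 s2^-1 s1 s3^-1 s2 on 5 strands, 10 crossings.
Compute on β:
Braid: s4 s3 s3 s2 s2 s1 s2^-1 s1 s3^-1 s2 on 5 strands, 10 crossings.
Writhe w = (#positive) - (#negative) = 8 - 2 = 6.
Computing the Kauffman bracket via state sum. There are 2^10 = 1024 states.
Smooth each crossing (0=||, 1=⌣⌢); contribution A^(Σ sign_k(1-2s_k)) * d^(L-1).
Tabulate the states by total A-exponent and number of loops L (A-exp: L × count):
  A^10: L=3 ×1
  A^8: L=2 ×3, L=4 ×7
  A^6: L=1 ×2, L=3 ×29, L=5 ×14
  A^4: L=2 ×39, L=4 ×72, L=6 ×9
  A^2: L=1 ×17, L=3 ×137, L=5 ×54, L=7 ×2
  A^0: L=2 ×109, L=4 ×128, L=6 ×15
  A^-2: L=1 ×30, L=3 ×132, L=5 ×47, L=7 ×1
  A^-4: L=2 ×49, L=4 ×65, L=6 ×6
  A^-6: L=3 ×31, L=5 ×14
  A^-8: L=4 ×9, L=6 ×1
  A^-10: L=5 ×1
Each group contributes A^e * Σ count * d^(L-1):
Powers of d = -A^2 - A^-2: d^2 = A^4 + 2 + A^-4; d^3 = -A^6 - 3*A^2 - 3*A^-2 - A^-6; d^4 = A^8 + 4*A^4 + 6 + 4*A^-4 + A^-8; d^5 = -A^10 - 5*A^6 - 10*A^2 - 10*A^-2 - 5*A^-6 - A^-10; d^6 = A^12 + 6*A^8 + 15*A^4 + 20 + 15*A^-4 + 6*A^-8 + A^-12.
  A^10 * (d^2) = A^14 + 2*A^10 + A^6
  A^8 * (3*d + 7*d^3) = -7*A^14 - 24*A^10 - 24*A^6 - 7*A^2
  A^6 * (2 + 29*d^2 + 14*d^4) = 14*A^14 + 85*A^10 + 144*A^6 + 85*A^2 + 14*A^-2
  A^4 * (39*d + 72*d^3 + 9*d^5) = -9*A^14 - 117*A^10 - 345*A^6 - 345*A^2 - 117*A^-2 - 9*A^-6
  A^2 * (17 + 137*d^2 + 54*d^4 + 2*d^6) = 2*A^14 + 66*A^10 + 383*A^6 + 655*A^2 + 383*A^-2 + 66*A^-6 + 2*A^-10
  A^0 * (109*d + 128*d^3 + 15*d^5) = -15*A^10 - 203*A^6 - 643*A^2 - 643*A^-2 - 203*A^-6 - 15*A^-10
  A^-2 * (30 + 132*d^2 + 47*d^4 + d^6) = A^10 + 53*A^6 + 335*A^2 + 596*A^-2 + 335*A^-6 + 53*A^-10 + A^-14
  A^-4 * (49*d + 65*d^3 + 6*d^5) = -6*A^6 - 95*A^2 - 304*A^-2 - 304*A^-6 - 95*A^-10 - 6*A^-14
  A^-6 * (31*d^2 + 14*d^4) = 14*A^2 + 87*A^-2 + 146*A^-6 + 87*A^-10 + 14*A^-14
  A^-8 * (9*d^3 + d^5) = -A^2 - 14*A^-2 - 37*A^-6 - 37*A^-10 - 14*A^-14 - A^-18
  A^-10 * (d^4) = A^-2 + 4*A^-6 + 6*A^-10 + 4*A^-14 + A^-18
Summing the groups: <K> = A^14 - 2*A^10 + 3*A^6 - 2*A^2 + 3*A^-2 - 2*A^-6 + A^-10 - A^-14
Normalise by the writhe: (-A^3)^(-w) = (-A^3)^(-6) = A^-18, so f(A) = A^-18 * <K> = A^-4 - 2*A^-8 + 3*A^-12 - 2*A^-16 + 3*A^-20 - 2*A^-24 + A^-28 - A^-32.
Substitute A = t^(-1/4), i.e. A^e → t^(-e/4): V(t) = -t^8 + t^7 - 2*t^6 + 3*t^5 - 2*t^4 + 3*t^3 - 2*t^2 + t

Answer: -t^8 + t^7 - 2*t^6 + 3*t^5 - 2*t^4 + 3*t^3 - 2*t^2 + t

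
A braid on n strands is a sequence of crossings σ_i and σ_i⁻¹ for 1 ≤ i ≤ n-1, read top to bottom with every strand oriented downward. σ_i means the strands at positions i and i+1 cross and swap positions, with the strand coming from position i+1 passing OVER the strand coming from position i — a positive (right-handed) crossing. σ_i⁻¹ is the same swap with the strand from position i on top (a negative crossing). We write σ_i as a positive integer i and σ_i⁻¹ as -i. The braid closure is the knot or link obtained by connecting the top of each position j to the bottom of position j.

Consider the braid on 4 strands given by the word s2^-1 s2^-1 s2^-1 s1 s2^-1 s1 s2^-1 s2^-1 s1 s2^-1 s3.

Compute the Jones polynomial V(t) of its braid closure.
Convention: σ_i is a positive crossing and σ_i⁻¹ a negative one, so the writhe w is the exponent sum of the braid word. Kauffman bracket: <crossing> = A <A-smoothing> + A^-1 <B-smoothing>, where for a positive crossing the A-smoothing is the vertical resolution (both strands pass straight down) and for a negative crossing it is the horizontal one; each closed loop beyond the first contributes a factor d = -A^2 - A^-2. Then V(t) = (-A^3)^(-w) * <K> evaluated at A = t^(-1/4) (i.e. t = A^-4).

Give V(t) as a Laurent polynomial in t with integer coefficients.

-t + 3 - 4*t^-1 + 7*t^-2 - 8*t^-3 + 9*t^-4 - 9*t^-5 + 7*t^-6 - 5*t^-7 + 3*t^-8 - t^-9

Derivation:
The presented braid s2^-1 s2^-1 s2^-1 s1 s2^-1 s1 s2^-1 s2^-1 s1 s2^-1 s3 on 4 strands reduces by inverse Markov moves (closure unchanged at each step):
  Destabilize: the word has the form β·s3 where s3 occurs only as the final letter (β ∈ B_3); drop it and the last strand → 3 strands.
Reduced to β = s2^-1 s2^-1 s2^-1 s1 s2^-1 s1 s2^-1 s2^-1 s1 s2^-1 on 3 strands, 10 crossings.
Compute on β:
Braid: s2^-1 s2^-1 s2^-1 s1 s2^-1 s1 s2^-1 s2^-1 s1 s2^-1 on 3 strands, 10 crossings.
Writhe w = (#positive) - (#negative) = 3 - 7 = -4.
Enumerate smoothing states for the bracket polynomial. There are 2^10 = 1024 states.
For each crossing: s=0 is the vertical smoothing, s=1 horizontal. Crossing k contributes A^(sign_k * (1 - 2*s_k)); loop factor d = -A^2 - A^-2.
Tabulate the states by total A-exponent and number of loops L (A-exp: L × count):
  A^10: L=8 ×1
  A^8: L=7 ×10
  A^6: L=6 ×45
  A^4: L=5 ×119, L=7 ×1
  A^2: L=4 ×202, L=6 ×8
  A^0: L=3 ×224, L=5 ×28
  A^-2: L=2 ×156, L=4 ×53, L=6 ×1
  A^-4: L=1 ×57, L=3 ×59, L=5 ×4
  A^-6: L=2 ×38, L=4 ×7
  A^-8: L=3 ×10
  A^-10: L=4 ×1
Each group contributes A^e * Σ count * d^(L-1):
Powers of d = -A^2 - A^-2: d^2 = A^4 + 2 + A^-4; d^3 = -A^6 - 3*A^2 - 3*A^-2 - A^-6; d^4 = A^8 + 4*A^4 + 6 + 4*A^-4 + A^-8; d^5 = -A^10 - 5*A^6 - 10*A^2 - 10*A^-2 - 5*A^-6 - A^-10; d^6 = A^12 + 6*A^8 + 15*A^4 + 20 + 15*A^-4 + 6*A^-8 + A^-12; d^7 = -A^14 - 7*A^10 - 21*A^6 - 35*A^2 - 35*A^-2 - 21*A^-6 - 7*A^-10 - A^-14.
  A^10 * (d^7) = -A^24 - 7*A^20 - 21*A^16 - 35*A^12 - 35*A^8 - 21*A^4 - 7 - A^-4
  A^8 * (10*d^6) = 10*A^20 + 60*A^16 + 150*A^12 + 200*A^8 + 150*A^4 + 60 + 10*A^-4
  A^6 * (45*d^5) = -45*A^16 - 225*A^12 - 450*A^8 - 450*A^4 - 225 - 45*A^-4
  A^4 * (119*d^4 + d^6) = A^16 + 125*A^12 + 491*A^8 + 734*A^4 + 491 + 125*A^-4 + A^-8
  A^2 * (202*d^3 + 8*d^5) = -8*A^12 - 242*A^8 - 686*A^4 - 686 - 242*A^-4 - 8*A^-8
  A^0 * (224*d^2 + 28*d^4) = 28*A^8 + 336*A^4 + 616 + 336*A^-4 + 28*A^-8
  A^-2 * (156*d + 53*d^3 + d^5) = -A^8 - 58*A^4 - 325 - 325*A^-4 - 58*A^-8 - A^-12
  A^-4 * (57 + 59*d^2 + 4*d^4) = 4*A^4 + 75 + 199*A^-4 + 75*A^-8 + 4*A^-12
  A^-6 * (38*d + 7*d^3) = -7 - 59*A^-4 - 59*A^-8 - 7*A^-12
  A^-8 * (10*d^2) = 10*A^-4 + 20*A^-8 + 10*A^-12
  A^-10 * (d^3) = -A^-4 - 3*A^-8 - 3*A^-12 - A^-16
Summing the groups: <K> = -A^24 + 3*A^20 - 5*A^16 + 7*A^12 - 9*A^8 + 9*A^4 - 8 + 7*A^-4 - 4*A^-8 + 3*A^-12 - A^-16
Normalise by the writhe: (-A^3)^(-w) = (-A^3)^(4) = A^12, so f(A) = A^12 * <K> = -A^36 + 3*A^32 - 5*A^28 + 7*A^24 - 9*A^20 + 9*A^16 - 8*A^12 + 7*A^8 - 4*A^4 + 3 - A^-4.
Substitute A = t^(-1/4), i.e. A^e → t^(-e/4): V(t) = -t + 3 - 4*t^-1 + 7*t^-2 - 8*t^-3 + 9*t^-4 - 9*t^-5 + 7*t^-6 - 5*t^-7 + 3*t^-8 - t^-9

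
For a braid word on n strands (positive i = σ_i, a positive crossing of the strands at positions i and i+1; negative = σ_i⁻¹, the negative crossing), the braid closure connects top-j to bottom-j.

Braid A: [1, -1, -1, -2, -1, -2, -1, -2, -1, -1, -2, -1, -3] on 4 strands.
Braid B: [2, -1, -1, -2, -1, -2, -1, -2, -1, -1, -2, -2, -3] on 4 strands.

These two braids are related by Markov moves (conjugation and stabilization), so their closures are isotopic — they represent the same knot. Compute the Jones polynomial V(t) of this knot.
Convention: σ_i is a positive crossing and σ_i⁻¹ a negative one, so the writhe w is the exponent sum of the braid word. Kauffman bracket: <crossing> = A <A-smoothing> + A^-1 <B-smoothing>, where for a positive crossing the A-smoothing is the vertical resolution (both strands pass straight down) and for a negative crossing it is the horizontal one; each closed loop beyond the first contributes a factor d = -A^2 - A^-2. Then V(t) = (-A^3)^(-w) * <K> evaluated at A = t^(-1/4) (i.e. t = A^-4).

Markov-equivalent braids have isotopic closures, hence identical knot invariants. Strip the Markov moves from each word to reach a common short braid β, then compute V(t) once on β.
Braid A: s1 s1^-1 s1^-1 s2^-1 s1^-1 s2^-1 s1^-1 s2^-1 s1^-1 s1^-1 s2^-1 s1^-1 s3^-1 on 4 strands reduces by inverse Markov moves (closure unchanged at each step):
  Destabilize: the word has the form β·s3^-1 where s3^-1 occurs only as the final letter (β ∈ B_3); drop it and the last strand → 3 strands.
  Deconjugate: the word is γ·β·γ⁻¹ with γ = s1 (prefix) and γ⁻¹ = s1^-1 (suffix); strip both.
Reduced to β = s1^-1 s1^-1 s2^-1 s1^-1 s2^-1 s1^-1 s2^-1 s1^-1 s1^-1 s2^-1 on 3 strands, 10 crossings.
Braid B: s2 s1^-1 s1^-1 s2^-1 s1^-1 s2^-1 s1^-1 s2^-1 s1^-1 s1^-1 s2^-1 s2^-1 s3^-1 on 4 strands reduces by inverse Markov moves (closure unchanged at each step):
  Destabilize: the word has the form β·s3^-1 where s3^-1 occurs only as the final letter (β ∈ B_3); drop it and the last strand → 3 strands.
  Deconjugate: the word is γ·β·γ⁻¹ with γ = s2 (prefix) and γ⁻¹ = s2^-1 (suffix); strip both.
Reduced to β = s1^-1 s1^-1 s2^-1 s1^-1 s2^-1 s1^-1 s2^-1 s1^-1 s1^-1 s2^-1 on 3 strands, 10 crossings.
Both give the same β = s1^-1 s1^-1 s2^-1 s1^-1 s2^-1 s1^-1 s2^-1 s1^-1 s1^-1 s2^-1 on 3 strands, so one state sum suffices:
Braid: s1^-1 s1^-1 s2^-1 s1^-1 s2^-1 s1^-1 s2^-1 s1^-1 s1^-1 s2^-1 on 3 strands, 10 crossings.
Writhe w = (#positive) - (#negative) = 0 - 10 = -10.
Enumerate smoothing states for the bracket polynomial. There are 2^10 = 1024 states.
Each crossing splits two ways (0=vertical, 1=horizontal). The state's weight is A^(#A-smoothings - #B-smoothings) * d^(loops - 1).
Tabulate the states by total A-exponent and number of loops L (A-exp: L × count):
  A^10: L=3 ×1
  A^8: L=2 ×4, L=4 ×6
  A^6: L=1 ×4, L=3 ×30, L=5 ×11
  A^4: L=2 ×48, L=4 ×65, L=6 ×7
  A^2: L=1 ×24, L=3 ×140, L=5 ×45, L=7 ×1
  A^0: L=2 ×129, L=4 ×117, L=6 ×6
  A^-2: L=1 ×43, L=3 ×151, L=5 ×16
  A^-4: L=2 ×96, L=4 ×24
  A^-6: L=1 ×24, L=3 ×21
  A^-8: L=2 ×10
  A^-10: L=3 ×1
Each group contributes A^e * Σ count * d^(L-1):
Powers of d = -A^2 - A^-2: d^2 = A^4 + 2 + A^-4; d^3 = -A^6 - 3*A^2 - 3*A^-2 - A^-6; d^4 = A^8 + 4*A^4 + 6 + 4*A^-4 + A^-8; d^5 = -A^10 - 5*A^6 - 10*A^2 - 10*A^-2 - 5*A^-6 - A^-10; d^6 = A^12 + 6*A^8 + 15*A^4 + 20 + 15*A^-4 + 6*A^-8 + A^-12.
  A^10 * (d^2) = A^14 + 2*A^10 + A^6
  A^8 * (4*d + 6*d^3) = -6*A^14 - 22*A^10 - 22*A^6 - 6*A^2
  A^6 * (4 + 30*d^2 + 11*d^4) = 11*A^14 + 74*A^10 + 130*A^6 + 74*A^2 + 11*A^-2
  A^4 * (48*d + 65*d^3 + 7*d^5) = -7*A^14 - 100*A^10 - 313*A^6 - 313*A^2 - 100*A^-2 - 7*A^-6
  A^2 * (24 + 140*d^2 + 45*d^4 + d^6) = A^14 + 51*A^10 + 335*A^6 + 594*A^2 + 335*A^-2 + 51*A^-6 + A^-10
  A^0 * (129*d + 117*d^3 + 6*d^5) = -6*A^10 - 147*A^6 - 540*A^2 - 540*A^-2 - 147*A^-6 - 6*A^-10
  A^-2 * (43 + 151*d^2 + 16*d^4) = 16*A^6 + 215*A^2 + 441*A^-2 + 215*A^-6 + 16*A^-10
  A^-4 * (96*d + 24*d^3) = -24*A^2 - 168*A^-2 - 168*A^-6 - 24*A^-10
  A^-6 * (24 + 21*d^2) = 21*A^-2 + 66*A^-6 + 21*A^-10
  A^-8 * (10*d) = -10*A^-6 - 10*A^-10
  A^-10 * (d^2) = A^-6 + 2*A^-10 + A^-14
Summing the groups: <K> = -A^10 + A^-6 + A^-14
Normalise by the writhe: (-A^3)^(-w) = (-A^3)^(10) = A^30, so f(A) = A^30 * <K> = -A^40 + A^24 + A^16.
Substitute A = t^(-1/4), i.e. A^e → t^(-e/4): V(t) = t^-4 + t^-6 - t^-10

Answer: t^-4 + t^-6 - t^-10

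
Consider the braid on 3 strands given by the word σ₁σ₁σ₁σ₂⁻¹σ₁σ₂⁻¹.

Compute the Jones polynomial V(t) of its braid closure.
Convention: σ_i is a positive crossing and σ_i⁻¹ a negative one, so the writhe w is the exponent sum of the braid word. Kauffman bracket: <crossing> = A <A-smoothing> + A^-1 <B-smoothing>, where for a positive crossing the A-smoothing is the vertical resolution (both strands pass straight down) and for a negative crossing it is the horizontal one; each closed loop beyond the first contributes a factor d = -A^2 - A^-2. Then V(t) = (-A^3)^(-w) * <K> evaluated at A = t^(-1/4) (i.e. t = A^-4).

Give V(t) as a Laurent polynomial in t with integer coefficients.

t^5 - 2*t^4 + 2*t^3 - 2*t^2 + 2*t - 1 + t^-1

Derivation:
Braid: s1 s1 s1 s2^-1 s1 s2^-1 on 3 strands, 6 crossings.
Writhe w = (#positive) - (#negative) = 4 - 2 = 2.
State-sum expansion of <K>. There are 2^6 = 64 states.
For each crossing: s=0 is the vertical smoothing, s=1 horizontal. Crossing k contributes A^(sign_k * (1 - 2*s_k)); loop factor d = -A^2 - A^-2.
Tabulate the states by total A-exponent and number of loops L (A-exp: L × count):
  A^6: L=3 ×1
  A^4: L=2 ×6
  A^2: L=1 ×11, L=3 ×4
  A^0: L=2 ×19, L=4 ×1
  A^-2: L=3 ×15
  A^-4: L=4 ×6
  A^-6: L=5 ×1
Each group contributes A^e * Σ count * d^(L-1):
Powers of d = -A^2 - A^-2: d^2 = A^4 + 2 + A^-4; d^3 = -A^6 - 3*A^2 - 3*A^-2 - A^-6; d^4 = A^8 + 4*A^4 + 6 + 4*A^-4 + A^-8.
  A^6 * (d^2) = A^10 + 2*A^6 + A^2
  A^4 * (6*d) = -6*A^6 - 6*A^2
  A^2 * (11 + 4*d^2) = 4*A^6 + 19*A^2 + 4*A^-2
  A^0 * (19*d + d^3) = -A^6 - 22*A^2 - 22*A^-2 - A^-6
  A^-2 * (15*d^2) = 15*A^2 + 30*A^-2 + 15*A^-6
  A^-4 * (6*d^3) = -6*A^2 - 18*A^-2 - 18*A^-6 - 6*A^-10
  A^-6 * (d^4) = A^2 + 4*A^-2 + 6*A^-6 + 4*A^-10 + A^-14
Summing the groups: <K> = A^10 - A^6 + 2*A^2 - 2*A^-2 + 2*A^-6 - 2*A^-10 + A^-14
Normalise by the writhe: (-A^3)^(-w) = (-A^3)^(-2) = A^-6, so f(A) = A^-6 * <K> = A^4 - 1 + 2*A^-4 - 2*A^-8 + 2*A^-12 - 2*A^-16 + A^-20.
Substitute A = t^(-1/4), i.e. A^e → t^(-e/4): V(t) = t^5 - 2*t^4 + 2*t^3 - 2*t^2 + 2*t - 1 + t^-1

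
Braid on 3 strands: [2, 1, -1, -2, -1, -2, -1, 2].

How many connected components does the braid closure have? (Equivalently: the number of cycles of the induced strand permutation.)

Track the strand permutation on 3 strands, starting from identity.
  step 1: s2 swaps positions 2,3 -> [1 3 2]
  step 2: s1 swaps positions 1,2 -> [3 1 2]
  step 3: s1^-1 swaps positions 1,2 -> [1 3 2]
  step 4: s2^-1 swaps positions 2,3 -> [1 2 3]
  step 5: s1^-1 swaps positions 1,2 -> [2 1 3]
  step 6: s2^-1 swaps positions 2,3 -> [2 3 1]
  step 7: s1^-1 swaps positions 1,2 -> [3 2 1]
  step 8: s2 swaps positions 2,3 -> [3 1 2]
Final permutation (position -> original strand): [3 1 2]
Closure components = cycle count of this permutation = 1.

Answer: 1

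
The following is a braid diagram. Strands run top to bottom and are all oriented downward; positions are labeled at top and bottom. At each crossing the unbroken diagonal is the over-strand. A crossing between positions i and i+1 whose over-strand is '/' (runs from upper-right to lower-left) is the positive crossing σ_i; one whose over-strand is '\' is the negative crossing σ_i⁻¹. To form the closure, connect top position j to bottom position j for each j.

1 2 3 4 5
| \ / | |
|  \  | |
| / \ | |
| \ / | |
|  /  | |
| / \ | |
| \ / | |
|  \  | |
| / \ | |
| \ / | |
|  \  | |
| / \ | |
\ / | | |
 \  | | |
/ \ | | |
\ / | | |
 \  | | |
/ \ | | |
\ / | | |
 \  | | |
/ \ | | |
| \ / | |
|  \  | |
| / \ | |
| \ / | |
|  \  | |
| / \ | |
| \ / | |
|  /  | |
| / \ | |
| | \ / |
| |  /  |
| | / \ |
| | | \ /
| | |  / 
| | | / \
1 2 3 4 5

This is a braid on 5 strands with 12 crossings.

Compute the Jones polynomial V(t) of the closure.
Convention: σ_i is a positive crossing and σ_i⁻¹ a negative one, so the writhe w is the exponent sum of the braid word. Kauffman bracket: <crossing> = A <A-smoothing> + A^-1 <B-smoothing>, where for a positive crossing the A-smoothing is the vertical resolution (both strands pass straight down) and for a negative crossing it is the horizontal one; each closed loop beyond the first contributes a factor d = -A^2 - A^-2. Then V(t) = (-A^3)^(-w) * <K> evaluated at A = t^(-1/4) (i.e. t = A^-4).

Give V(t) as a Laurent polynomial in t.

Reading the diagram top to bottom ('/'-over between positions i,i+1 = s_i, '\'-over = s_i^-1): braid word = s2^-1 s2 s2^-1 s2^-1 s1^-1 s1^-1 s1^-1 s2^-1 s2^-1 s2 s3 s4.
The presented braid s2^-1 s2 s2^-1 s2^-1 s1^-1 s1^-1 s1^-1 s2^-1 s2^-1 s2 s3 s4 on 5 strands reduces by inverse Markov moves (closure unchanged at each step):
  Destabilize: the word has the form β·s4 where s4 occurs only as the final letter (β ∈ B_4); drop it and the last strand → 4 strands.
  Destabilize: the word has the form β·s3 where s3 occurs only as the final letter (β ∈ B_3); drop it and the last strand → 3 strands.
  Deconjugate: the word is γ·β·γ⁻¹ with γ = s2^-1 s2 (prefix) and γ⁻¹ = s2^-1 s2 (suffix); strip both.
Reduced to β = s2^-1 s2^-1 s1^-1 s1^-1 s1^-1 s2^-1 on 3 strands, 6 crossings.
Compute on β:
Braid: s2^-1 s2^-1 s1^-1 s1^-1 s1^-1 s2^-1 on 3 strands, 6 crossings.
Writhe w = (#positive) - (#negative) = 0 - 6 = -6.
State-sum expansion of <K>. There are 2^6 = 64 states.
For each crossing: s=0 is the vertical smoothing, s=1 horizontal. Crossing k contributes A^(sign_k * (1 - 2*s_k)); loop factor d = -A^2 - A^-2.
Tabulate the states by total A-exponent and number of loops L (A-exp: L × count):
  A^6: L=5 ×1
  A^4: L=4 ×6
  A^2: L=3 ×15
  A^0: L=2 ×18, L=4 ×2
  A^-2: L=1 ×9, L=3 ×6
  A^-4: L=2 ×6
  A^-6: L=3 ×1
Each group contributes A^e * Σ count * d^(L-1):
Powers of d = -A^2 - A^-2: d^2 = A^4 + 2 + A^-4; d^3 = -A^6 - 3*A^2 - 3*A^-2 - A^-6; d^4 = A^8 + 4*A^4 + 6 + 4*A^-4 + A^-8.
  A^6 * (d^4) = A^14 + 4*A^10 + 6*A^6 + 4*A^2 + A^-2
  A^4 * (6*d^3) = -6*A^10 - 18*A^6 - 18*A^2 - 6*A^-2
  A^2 * (15*d^2) = 15*A^6 + 30*A^2 + 15*A^-2
  A^0 * (18*d + 2*d^3) = -2*A^6 - 24*A^2 - 24*A^-2 - 2*A^-6
  A^-2 * (9 + 6*d^2) = 6*A^2 + 21*A^-2 + 6*A^-6
  A^-4 * (6*d) = -6*A^-2 - 6*A^-6
  A^-6 * (d^2) = A^-2 + 2*A^-6 + A^-10
Summing the groups: <K> = A^14 - 2*A^10 + A^6 - 2*A^2 + 2*A^-2 + A^-10
Normalise by the writhe: (-A^3)^(-w) = (-A^3)^(6) = A^18, so f(A) = A^18 * <K> = A^32 - 2*A^28 + A^24 - 2*A^20 + 2*A^16 + A^8.
Substitute A = t^(-1/4), i.e. A^e → t^(-e/4): V(t) = t^-2 + 2*t^-4 - 2*t^-5 + t^-6 - 2*t^-7 + t^-8

Answer: t^-2 + 2*t^-4 - 2*t^-5 + t^-6 - 2*t^-7 + t^-8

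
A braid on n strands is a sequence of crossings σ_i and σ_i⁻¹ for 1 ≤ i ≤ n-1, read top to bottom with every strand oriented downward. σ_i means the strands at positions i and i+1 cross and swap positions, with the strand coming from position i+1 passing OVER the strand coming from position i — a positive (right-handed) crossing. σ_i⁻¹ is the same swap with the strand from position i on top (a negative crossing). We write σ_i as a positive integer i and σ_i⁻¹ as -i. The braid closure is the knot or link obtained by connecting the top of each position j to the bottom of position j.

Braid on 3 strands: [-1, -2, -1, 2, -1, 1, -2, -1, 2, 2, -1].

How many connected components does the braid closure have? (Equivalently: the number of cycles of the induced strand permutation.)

2

Derivation:
Track the strand permutation on 3 strands, starting from identity.
  step 1: s1^-1 swaps positions 1,2 -> [2 1 3]
  step 2: s2^-1 swaps positions 2,3 -> [2 3 1]
  step 3: s1^-1 swaps positions 1,2 -> [3 2 1]
  step 4: s2 swaps positions 2,3 -> [3 1 2]
  step 5: s1^-1 swaps positions 1,2 -> [1 3 2]
  step 6: s1 swaps positions 1,2 -> [3 1 2]
  step 7: s2^-1 swaps positions 2,3 -> [3 2 1]
  step 8: s1^-1 swaps positions 1,2 -> [2 3 1]
  step 9: s2 swaps positions 2,3 -> [2 1 3]
  step 10: s2 swaps positions 2,3 -> [2 3 1]
  step 11: s1^-1 swaps positions 1,2 -> [3 2 1]
Final permutation (position -> original strand): [3 2 1]
Closure components = cycle count of this permutation = 2.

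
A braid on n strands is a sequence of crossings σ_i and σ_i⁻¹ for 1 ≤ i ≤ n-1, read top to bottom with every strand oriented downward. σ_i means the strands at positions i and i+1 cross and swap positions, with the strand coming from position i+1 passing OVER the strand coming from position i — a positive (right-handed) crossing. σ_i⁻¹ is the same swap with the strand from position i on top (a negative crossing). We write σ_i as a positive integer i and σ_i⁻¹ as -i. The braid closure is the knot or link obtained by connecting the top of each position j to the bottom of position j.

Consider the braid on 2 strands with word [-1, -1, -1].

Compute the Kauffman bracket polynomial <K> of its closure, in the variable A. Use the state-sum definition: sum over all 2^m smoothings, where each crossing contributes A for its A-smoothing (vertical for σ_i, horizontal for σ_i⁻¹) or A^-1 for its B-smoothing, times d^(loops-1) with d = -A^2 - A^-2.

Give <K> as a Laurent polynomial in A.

Braid: s1^-1 s1^-1 s1^-1 on 2 strands, 3 crossings.
Writhe w = (#positive) - (#negative) = 0 - 3 = -3.
State-sum expansion of <K>. There are 2^3 = 8 states.
Each crossing splits two ways (0=vertical, 1=horizontal). The state's weight is A^(#A-smoothings - #B-smoothings) * d^(loops - 1).
  state 000: A-exp=-3, loops=2, term = A^-3 * d^1
  state 001: A-exp=-1, loops=1, term = A^-1 * d^0
  state 010: A-exp=-1, loops=1, term = A^-1 * d^0
  state 011: A-exp=+1, loops=2, term = A^1 * d^1
  state 100: A-exp=-1, loops=1, term = A^-1 * d^0
  state 101: A-exp=+1, loops=2, term = A^1 * d^1
  state 110: A-exp=+1, loops=2, term = A^1 * d^1
  state 111: A-exp=+3, loops=3, term = A^3 * d^2
Collect the terms by A-exponent (count of states per loop number):
Powers of d = -A^2 - A^-2: d^2 = A^4 + 2 + A^-4.
  A^3 * (d^2) = A^7 + 2*A^3 + A^-1
  A^1 * (3*d) = -3*A^3 - 3*A^-1
  A^-1 * (3) = 3*A^-1
  A^-3 * (d) = -A^-1 - A^-5
Summing the groups: <K> = A^7 - A^3 - A^-5

Answer: A^7 - A^3 - A^-5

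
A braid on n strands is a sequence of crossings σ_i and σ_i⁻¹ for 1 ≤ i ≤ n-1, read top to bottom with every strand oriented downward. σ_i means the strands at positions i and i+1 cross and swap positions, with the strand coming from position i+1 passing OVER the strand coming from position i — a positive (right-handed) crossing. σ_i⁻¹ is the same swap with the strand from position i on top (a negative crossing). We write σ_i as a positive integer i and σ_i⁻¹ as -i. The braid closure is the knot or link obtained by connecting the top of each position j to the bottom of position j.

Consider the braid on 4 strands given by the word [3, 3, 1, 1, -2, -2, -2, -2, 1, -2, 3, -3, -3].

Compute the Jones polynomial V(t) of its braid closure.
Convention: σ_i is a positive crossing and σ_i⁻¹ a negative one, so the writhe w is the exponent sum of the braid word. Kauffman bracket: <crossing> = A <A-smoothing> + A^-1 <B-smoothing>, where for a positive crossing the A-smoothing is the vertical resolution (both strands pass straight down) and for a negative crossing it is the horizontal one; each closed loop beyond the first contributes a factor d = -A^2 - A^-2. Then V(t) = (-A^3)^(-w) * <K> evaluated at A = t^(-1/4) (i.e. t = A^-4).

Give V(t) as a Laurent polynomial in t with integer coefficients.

The presented braid s3 s3 s1 s1 s2^-1 s2^-1 s2^-1 s2^-1 s1 s2^-1 s3 s3^-1 s3^-1 on 4 strands reduces by inverse Markov moves (closure unchanged at each step):
  Deconjugate: the word is γ·β·γ⁻¹ with γ = s3 s3 (prefix) and γ⁻¹ = s3^-1 s3^-1 (suffix); strip both.
  Destabilize: the word has the form β·s3 where s3 occurs only as the final letter (β ∈ B_3); drop it and the last strand → 3 strands.
Reduced to β = s1 s1 s2^-1 s2^-1 s2^-1 s2^-1 s1 s2^-1 on 3 strands, 8 crossings.
Compute on β:
Braid: s1 s1 s2^-1 s2^-1 s2^-1 s2^-1 s1 s2^-1 on 3 strands, 8 crossings.
Writhe w = (#positive) - (#negative) = 3 - 5 = -2.
State-sum expansion of <K>. There are 2^8 = 256 states.
Each crossing splits two ways (0=vertical, 1=horizontal). The state's weight is A^(#A-smoothings - #B-smoothings) * d^(loops - 1).
Tabulate the states by total A-exponent and number of loops L (A-exp: L × count):
  A^8: L=6 ×1
  A^6: L=5 ×8
  A^4: L=4 ×27, L=6 ×1
  A^2: L=3 ×48, L=5 ×8
  A^0: L=2 ×47, L=4 ×22, L=6 ×1
  A^-2: L=1 ×23, L=3 ×29, L=5 ×4
  A^-4: L=2 ×22, L=4 ×6
  A^-6: L=3 ×8
  A^-8: L=4 ×1
Each group contributes A^e * Σ count * d^(L-1):
Powers of d = -A^2 - A^-2: d^2 = A^4 + 2 + A^-4; d^3 = -A^6 - 3*A^2 - 3*A^-2 - A^-6; d^4 = A^8 + 4*A^4 + 6 + 4*A^-4 + A^-8; d^5 = -A^10 - 5*A^6 - 10*A^2 - 10*A^-2 - 5*A^-6 - A^-10.
  A^8 * (d^5) = -A^18 - 5*A^14 - 10*A^10 - 10*A^6 - 5*A^2 - A^-2
  A^6 * (8*d^4) = 8*A^14 + 32*A^10 + 48*A^6 + 32*A^2 + 8*A^-2
  A^4 * (27*d^3 + d^5) = -A^14 - 32*A^10 - 91*A^6 - 91*A^2 - 32*A^-2 - A^-6
  A^2 * (48*d^2 + 8*d^4) = 8*A^10 + 80*A^6 + 144*A^2 + 80*A^-2 + 8*A^-6
  A^0 * (47*d + 22*d^3 + d^5) = -A^10 - 27*A^6 - 123*A^2 - 123*A^-2 - 27*A^-6 - A^-10
  A^-2 * (23 + 29*d^2 + 4*d^4) = 4*A^6 + 45*A^2 + 105*A^-2 + 45*A^-6 + 4*A^-10
  A^-4 * (22*d + 6*d^3) = -6*A^2 - 40*A^-2 - 40*A^-6 - 6*A^-10
  A^-6 * (8*d^2) = 8*A^-2 + 16*A^-6 + 8*A^-10
  A^-8 * (d^3) = -A^-2 - 3*A^-6 - 3*A^-10 - A^-14
Summing the groups: <K> = -A^18 + 2*A^14 - 3*A^10 + 4*A^6 - 4*A^2 + 4*A^-2 - 2*A^-6 + 2*A^-10 - A^-14
Normalise by the writhe: (-A^3)^(-w) = (-A^3)^(2) = A^6, so f(A) = A^6 * <K> = -A^24 + 2*A^20 - 3*A^16 + 4*A^12 - 4*A^8 + 4*A^4 - 2 + 2*A^-4 - A^-8.
Substitute A = t^(-1/4), i.e. A^e → t^(-e/4): V(t) = -t^2 + 2*t - 2 + 4*t^-1 - 4*t^-2 + 4*t^-3 - 3*t^-4 + 2*t^-5 - t^-6

Answer: -t^2 + 2*t - 2 + 4*t^-1 - 4*t^-2 + 4*t^-3 - 3*t^-4 + 2*t^-5 - t^-6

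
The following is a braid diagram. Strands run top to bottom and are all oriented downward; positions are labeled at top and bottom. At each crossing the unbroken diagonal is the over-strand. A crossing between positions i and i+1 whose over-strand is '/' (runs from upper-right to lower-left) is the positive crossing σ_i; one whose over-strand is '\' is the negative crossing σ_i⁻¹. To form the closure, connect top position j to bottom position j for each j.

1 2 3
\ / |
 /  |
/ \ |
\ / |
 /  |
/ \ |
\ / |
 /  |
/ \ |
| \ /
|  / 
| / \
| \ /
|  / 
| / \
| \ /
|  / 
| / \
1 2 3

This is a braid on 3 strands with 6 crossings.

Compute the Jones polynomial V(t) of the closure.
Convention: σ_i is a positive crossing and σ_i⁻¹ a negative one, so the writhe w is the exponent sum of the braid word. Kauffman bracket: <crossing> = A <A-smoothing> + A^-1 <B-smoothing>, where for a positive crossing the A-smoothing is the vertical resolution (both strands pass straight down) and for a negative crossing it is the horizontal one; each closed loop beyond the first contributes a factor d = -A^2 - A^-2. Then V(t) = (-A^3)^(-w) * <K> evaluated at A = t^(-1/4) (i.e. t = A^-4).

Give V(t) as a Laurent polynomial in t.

Reading the diagram top to bottom ('/'-over between positions i,i+1 = s_i, '\'-over = s_i^-1): braid word = s1 s1 s1 s2 s2 s2.
Braid: s1 s1 s1 s2 s2 s2 on 3 strands, 6 crossings.
Writhe w = (#positive) - (#negative) = 6 - 0 = 6.
Enumerate smoothing states for the bracket polynomial. There are 2^6 = 64 states.
Smooth each crossing (0=||, 1=⌣⌢); contribution A^(Σ sign_k(1-2s_k)) * d^(L-1).
Tabulate the states by total A-exponent and number of loops L (A-exp: L × count):
  A^6: L=3 ×1
  A^4: L=2 ×6
  A^2: L=1 ×9, L=3 ×6
  A^0: L=2 ×18, L=4 ×2
  A^-2: L=3 ×15
  A^-4: L=4 ×6
  A^-6: L=5 ×1
Each group contributes A^e * Σ count * d^(L-1):
Powers of d = -A^2 - A^-2: d^2 = A^4 + 2 + A^-4; d^3 = -A^6 - 3*A^2 - 3*A^-2 - A^-6; d^4 = A^8 + 4*A^4 + 6 + 4*A^-4 + A^-8.
  A^6 * (d^2) = A^10 + 2*A^6 + A^2
  A^4 * (6*d) = -6*A^6 - 6*A^2
  A^2 * (9 + 6*d^2) = 6*A^6 + 21*A^2 + 6*A^-2
  A^0 * (18*d + 2*d^3) = -2*A^6 - 24*A^2 - 24*A^-2 - 2*A^-6
  A^-2 * (15*d^2) = 15*A^2 + 30*A^-2 + 15*A^-6
  A^-4 * (6*d^3) = -6*A^2 - 18*A^-2 - 18*A^-6 - 6*A^-10
  A^-6 * (d^4) = A^2 + 4*A^-2 + 6*A^-6 + 4*A^-10 + A^-14
Summing the groups: <K> = A^10 + 2*A^2 - 2*A^-2 + A^-6 - 2*A^-10 + A^-14
Normalise by the writhe: (-A^3)^(-w) = (-A^3)^(-6) = A^-18, so f(A) = A^-18 * <K> = A^-8 + 2*A^-16 - 2*A^-20 + A^-24 - 2*A^-28 + A^-32.
Substitute A = t^(-1/4), i.e. A^e → t^(-e/4): V(t) = t^8 - 2*t^7 + t^6 - 2*t^5 + 2*t^4 + t^2

Answer: t^8 - 2*t^7 + t^6 - 2*t^5 + 2*t^4 + t^2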